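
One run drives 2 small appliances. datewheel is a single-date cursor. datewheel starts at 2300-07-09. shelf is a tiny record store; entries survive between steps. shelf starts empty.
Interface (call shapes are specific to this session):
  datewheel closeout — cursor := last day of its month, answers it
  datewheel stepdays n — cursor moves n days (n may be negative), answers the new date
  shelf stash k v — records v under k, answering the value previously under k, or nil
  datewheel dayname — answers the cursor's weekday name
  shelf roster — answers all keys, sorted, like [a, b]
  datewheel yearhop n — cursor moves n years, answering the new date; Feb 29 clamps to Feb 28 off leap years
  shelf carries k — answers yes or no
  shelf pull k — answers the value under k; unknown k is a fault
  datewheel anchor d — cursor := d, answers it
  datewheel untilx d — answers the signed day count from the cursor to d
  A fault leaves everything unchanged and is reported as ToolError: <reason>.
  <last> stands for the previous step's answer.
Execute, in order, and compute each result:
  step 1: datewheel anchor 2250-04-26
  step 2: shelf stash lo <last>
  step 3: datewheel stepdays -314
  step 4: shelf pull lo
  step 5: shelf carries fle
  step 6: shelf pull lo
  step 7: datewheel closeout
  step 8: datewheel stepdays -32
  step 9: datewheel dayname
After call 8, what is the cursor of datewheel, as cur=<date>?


Answer: cur=2249-05-29

Derivation:
% datewheel anchor 2250-04-26
  2250-04-26
% shelf stash lo <last>
  nil
% datewheel stepdays -314
  2249-06-16
% shelf pull lo
  2250-04-26
% shelf carries fle
  no
% shelf pull lo
  2250-04-26
% datewheel closeout
  2249-06-30
% datewheel stepdays -32
  2249-05-29
% datewheel dayname
  Tuesday


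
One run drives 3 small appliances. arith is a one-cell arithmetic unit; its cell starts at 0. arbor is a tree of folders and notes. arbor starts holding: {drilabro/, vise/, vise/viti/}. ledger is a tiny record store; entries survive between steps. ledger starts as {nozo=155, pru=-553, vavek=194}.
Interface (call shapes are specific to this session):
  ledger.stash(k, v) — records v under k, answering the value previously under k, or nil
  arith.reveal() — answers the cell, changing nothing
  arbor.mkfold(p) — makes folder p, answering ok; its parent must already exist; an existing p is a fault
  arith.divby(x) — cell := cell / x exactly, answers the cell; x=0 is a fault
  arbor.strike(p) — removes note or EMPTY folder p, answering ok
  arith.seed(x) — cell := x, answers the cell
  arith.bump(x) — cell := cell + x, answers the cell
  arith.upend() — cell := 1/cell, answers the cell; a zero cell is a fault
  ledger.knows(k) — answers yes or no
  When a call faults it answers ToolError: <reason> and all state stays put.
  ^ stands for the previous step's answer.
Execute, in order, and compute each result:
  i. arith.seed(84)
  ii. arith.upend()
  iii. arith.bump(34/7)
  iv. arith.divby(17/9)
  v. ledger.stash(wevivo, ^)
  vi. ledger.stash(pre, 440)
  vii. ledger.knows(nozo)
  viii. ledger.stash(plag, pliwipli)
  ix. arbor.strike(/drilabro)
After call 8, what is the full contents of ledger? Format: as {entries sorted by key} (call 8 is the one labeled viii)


>> seed(x: 84)
<< 84
>> upend()
<< 1/84
>> bump(x: 34/7)
<< 409/84
>> divby(x: 17/9)
<< 1227/476
>> stash(k: wevivo, v: ^)
<< nil
>> stash(k: pre, v: 440)
<< nil
>> knows(k: nozo)
<< yes
>> stash(k: plag, v: pliwipli)
<< nil
>> strike(p: /drilabro)
<< ok

Answer: {nozo=155, plag=pliwipli, pre=440, pru=-553, vavek=194, wevivo=1227/476}


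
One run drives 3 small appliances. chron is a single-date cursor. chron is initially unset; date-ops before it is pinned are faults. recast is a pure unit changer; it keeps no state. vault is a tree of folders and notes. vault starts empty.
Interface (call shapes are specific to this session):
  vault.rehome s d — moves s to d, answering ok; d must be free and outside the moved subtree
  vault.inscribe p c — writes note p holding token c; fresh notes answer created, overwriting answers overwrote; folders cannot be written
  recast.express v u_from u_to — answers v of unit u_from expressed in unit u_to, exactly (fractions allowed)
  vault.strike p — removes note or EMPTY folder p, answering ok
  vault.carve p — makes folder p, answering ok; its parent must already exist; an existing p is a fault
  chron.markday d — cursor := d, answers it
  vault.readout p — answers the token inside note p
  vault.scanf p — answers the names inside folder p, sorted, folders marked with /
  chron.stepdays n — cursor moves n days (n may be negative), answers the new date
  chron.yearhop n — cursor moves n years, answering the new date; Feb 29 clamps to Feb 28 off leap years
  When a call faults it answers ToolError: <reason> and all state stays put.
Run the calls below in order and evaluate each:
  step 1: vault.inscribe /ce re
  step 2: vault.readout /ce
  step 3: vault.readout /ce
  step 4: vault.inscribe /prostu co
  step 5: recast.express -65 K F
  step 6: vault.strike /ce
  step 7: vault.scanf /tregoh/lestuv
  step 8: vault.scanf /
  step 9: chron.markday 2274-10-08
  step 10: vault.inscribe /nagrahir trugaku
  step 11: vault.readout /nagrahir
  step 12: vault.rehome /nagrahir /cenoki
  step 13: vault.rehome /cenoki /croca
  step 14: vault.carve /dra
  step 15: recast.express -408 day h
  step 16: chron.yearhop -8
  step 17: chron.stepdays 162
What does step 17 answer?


Answer: 2267-03-19

Derivation:
// 1. inscribe(/ce, re) : created
// 2. readout(/ce) : re
// 3. readout(/ce) : re
// 4. inscribe(/prostu, co) : created
// 5. express(-65, K, F) : -57667/100
// 6. strike(/ce) : ok
// 7. scanf(/tregoh/lestuv) : ToolError: not found
// 8. scanf(/) : [prostu]
// 9. markday(2274-10-08) : 2274-10-08
// 10. inscribe(/nagrahir, trugaku) : created
// 11. readout(/nagrahir) : trugaku
// 12. rehome(/nagrahir, /cenoki) : ok
// 13. rehome(/cenoki, /croca) : ok
// 14. carve(/dra) : ok
// 15. express(-408, day, h) : -9792
// 16. yearhop(-8) : 2266-10-08
// 17. stepdays(162) : 2267-03-19


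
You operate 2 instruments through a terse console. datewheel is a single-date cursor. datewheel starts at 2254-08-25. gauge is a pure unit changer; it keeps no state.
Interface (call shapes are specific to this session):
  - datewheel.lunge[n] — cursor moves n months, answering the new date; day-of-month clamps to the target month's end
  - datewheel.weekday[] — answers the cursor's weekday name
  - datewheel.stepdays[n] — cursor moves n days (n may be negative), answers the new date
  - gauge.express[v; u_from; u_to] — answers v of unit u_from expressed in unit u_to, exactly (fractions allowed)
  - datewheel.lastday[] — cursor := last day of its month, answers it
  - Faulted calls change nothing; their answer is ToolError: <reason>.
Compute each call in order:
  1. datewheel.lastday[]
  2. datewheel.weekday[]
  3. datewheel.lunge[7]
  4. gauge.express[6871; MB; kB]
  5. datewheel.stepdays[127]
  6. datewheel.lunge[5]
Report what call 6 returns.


> datewheel.lastday
= 2254-08-31
> datewheel.weekday
= Thursday
> datewheel.lunge n=7
= 2255-03-31
> gauge.express v=6871 u_from=MB u_to=kB
= 6871000
> datewheel.stepdays n=127
= 2255-08-05
> datewheel.lunge n=5
= 2256-01-05

Answer: 2256-01-05


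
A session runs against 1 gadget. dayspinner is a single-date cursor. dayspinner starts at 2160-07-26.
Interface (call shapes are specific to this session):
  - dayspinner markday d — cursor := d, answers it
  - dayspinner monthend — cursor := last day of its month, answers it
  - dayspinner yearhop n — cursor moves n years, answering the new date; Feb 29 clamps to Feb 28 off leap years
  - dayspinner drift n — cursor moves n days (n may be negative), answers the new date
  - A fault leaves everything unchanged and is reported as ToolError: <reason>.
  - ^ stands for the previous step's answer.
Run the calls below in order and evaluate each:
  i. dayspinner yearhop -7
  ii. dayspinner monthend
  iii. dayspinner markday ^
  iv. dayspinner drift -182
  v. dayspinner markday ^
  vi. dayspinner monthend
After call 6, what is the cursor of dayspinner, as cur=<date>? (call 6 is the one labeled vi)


-> dayspinner yearhop(n='-7')
<- 2153-07-26
-> dayspinner monthend()
<- 2153-07-31
-> dayspinner markday(d='^')
<- 2153-07-31
-> dayspinner drift(n='-182')
<- 2153-01-30
-> dayspinner markday(d='^')
<- 2153-01-30
-> dayspinner monthend()
<- 2153-01-31

Answer: cur=2153-01-31


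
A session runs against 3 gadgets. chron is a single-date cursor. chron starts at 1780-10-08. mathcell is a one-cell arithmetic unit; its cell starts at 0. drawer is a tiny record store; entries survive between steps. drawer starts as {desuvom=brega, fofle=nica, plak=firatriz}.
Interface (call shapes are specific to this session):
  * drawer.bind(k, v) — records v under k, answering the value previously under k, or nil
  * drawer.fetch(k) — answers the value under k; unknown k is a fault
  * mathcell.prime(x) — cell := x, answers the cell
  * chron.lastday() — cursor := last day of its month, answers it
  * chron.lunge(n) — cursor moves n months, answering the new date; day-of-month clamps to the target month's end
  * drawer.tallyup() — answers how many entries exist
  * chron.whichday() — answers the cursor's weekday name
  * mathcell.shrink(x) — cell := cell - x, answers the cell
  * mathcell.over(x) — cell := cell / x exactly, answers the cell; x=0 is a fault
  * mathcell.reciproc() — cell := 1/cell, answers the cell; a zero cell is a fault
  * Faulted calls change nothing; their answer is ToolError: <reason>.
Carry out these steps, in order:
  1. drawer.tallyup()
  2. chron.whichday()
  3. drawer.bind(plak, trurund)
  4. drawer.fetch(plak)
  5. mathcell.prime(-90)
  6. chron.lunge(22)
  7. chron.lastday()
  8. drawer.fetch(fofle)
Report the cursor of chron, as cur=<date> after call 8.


Answer: cur=1782-08-31

Derivation:
Step: drawer.tallyup[]
Result: 3
Step: chron.whichday[]
Result: Sunday
Step: drawer.bind[plak; trurund]
Result: firatriz
Step: drawer.fetch[plak]
Result: trurund
Step: mathcell.prime[-90]
Result: -90
Step: chron.lunge[22]
Result: 1782-08-08
Step: chron.lastday[]
Result: 1782-08-31
Step: drawer.fetch[fofle]
Result: nica


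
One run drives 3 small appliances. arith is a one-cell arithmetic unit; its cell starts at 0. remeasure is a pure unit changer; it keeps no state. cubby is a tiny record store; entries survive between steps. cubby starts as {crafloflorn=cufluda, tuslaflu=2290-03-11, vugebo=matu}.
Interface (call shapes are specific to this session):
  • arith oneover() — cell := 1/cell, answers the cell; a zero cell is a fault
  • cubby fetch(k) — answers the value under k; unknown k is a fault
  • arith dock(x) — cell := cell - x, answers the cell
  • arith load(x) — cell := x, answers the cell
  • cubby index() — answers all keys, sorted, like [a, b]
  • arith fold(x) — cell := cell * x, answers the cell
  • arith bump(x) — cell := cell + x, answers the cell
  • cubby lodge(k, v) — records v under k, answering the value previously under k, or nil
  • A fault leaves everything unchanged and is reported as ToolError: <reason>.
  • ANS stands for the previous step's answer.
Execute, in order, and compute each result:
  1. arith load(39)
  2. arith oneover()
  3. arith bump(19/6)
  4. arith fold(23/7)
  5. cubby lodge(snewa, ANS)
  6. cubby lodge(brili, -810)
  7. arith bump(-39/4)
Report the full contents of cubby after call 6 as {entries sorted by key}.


Answer: {brili=-810, crafloflorn=cufluda, snewa=1909/182, tuslaflu=2290-03-11, vugebo=matu}

Derivation:
# arith load(x=39) -> 39
# arith oneover() -> 1/39
# arith bump(x=19/6) -> 83/26
# arith fold(x=23/7) -> 1909/182
# cubby lodge(k=snewa, v=ANS) -> nil
# cubby lodge(k=brili, v=-810) -> nil
# arith bump(x=-39/4) -> 269/364


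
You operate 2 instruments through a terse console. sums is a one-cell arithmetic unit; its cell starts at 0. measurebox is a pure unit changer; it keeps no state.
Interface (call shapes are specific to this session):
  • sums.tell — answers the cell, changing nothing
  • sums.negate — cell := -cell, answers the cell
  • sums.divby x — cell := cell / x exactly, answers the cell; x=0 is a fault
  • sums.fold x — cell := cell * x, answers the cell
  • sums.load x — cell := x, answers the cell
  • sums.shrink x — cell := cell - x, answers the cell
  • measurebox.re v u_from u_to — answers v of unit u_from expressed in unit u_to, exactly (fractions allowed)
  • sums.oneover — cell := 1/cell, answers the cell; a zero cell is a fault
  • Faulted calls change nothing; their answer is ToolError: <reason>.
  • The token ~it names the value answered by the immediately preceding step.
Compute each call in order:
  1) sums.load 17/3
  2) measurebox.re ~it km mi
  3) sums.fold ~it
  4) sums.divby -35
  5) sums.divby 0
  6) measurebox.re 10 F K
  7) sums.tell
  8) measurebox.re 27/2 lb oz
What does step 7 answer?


>> load(x='17/3')
<< 17/3
>> re(v='~it', u_from='km', u_to='mi')
<< 265625/75438
>> fold(x='~it')
<< 4515625/226314
>> divby(x='-35')
<< -903125/1584198
>> divby(x='0')
<< ToolError: division by zero
>> re(v='10', u_from='F', u_to='K')
<< 46967/180
>> tell()
<< -903125/1584198
>> re(v='27/2', u_from='lb', u_to='oz')
<< 216

Answer: -903125/1584198


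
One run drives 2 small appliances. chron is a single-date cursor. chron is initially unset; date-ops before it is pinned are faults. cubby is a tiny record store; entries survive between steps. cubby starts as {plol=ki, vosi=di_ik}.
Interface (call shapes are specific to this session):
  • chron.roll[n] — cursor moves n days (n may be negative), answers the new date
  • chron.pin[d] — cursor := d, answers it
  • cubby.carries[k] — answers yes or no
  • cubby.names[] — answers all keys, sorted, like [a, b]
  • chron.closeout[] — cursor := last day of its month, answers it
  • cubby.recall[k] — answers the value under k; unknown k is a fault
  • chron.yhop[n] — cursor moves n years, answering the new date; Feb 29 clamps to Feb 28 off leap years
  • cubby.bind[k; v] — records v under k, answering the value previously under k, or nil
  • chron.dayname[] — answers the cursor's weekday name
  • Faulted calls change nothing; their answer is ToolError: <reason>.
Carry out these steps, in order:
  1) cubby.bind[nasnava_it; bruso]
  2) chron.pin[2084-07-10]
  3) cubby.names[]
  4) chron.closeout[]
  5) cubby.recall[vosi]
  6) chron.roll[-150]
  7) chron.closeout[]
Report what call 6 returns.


$ bind k='nasnava_it' v='bruso'
:: nil
$ pin d='2084-07-10'
:: 2084-07-10
$ names
:: [nasnava_it, plol, vosi]
$ closeout
:: 2084-07-31
$ recall k='vosi'
:: di_ik
$ roll n='-150'
:: 2084-03-03
$ closeout
:: 2084-03-31

Answer: 2084-03-03


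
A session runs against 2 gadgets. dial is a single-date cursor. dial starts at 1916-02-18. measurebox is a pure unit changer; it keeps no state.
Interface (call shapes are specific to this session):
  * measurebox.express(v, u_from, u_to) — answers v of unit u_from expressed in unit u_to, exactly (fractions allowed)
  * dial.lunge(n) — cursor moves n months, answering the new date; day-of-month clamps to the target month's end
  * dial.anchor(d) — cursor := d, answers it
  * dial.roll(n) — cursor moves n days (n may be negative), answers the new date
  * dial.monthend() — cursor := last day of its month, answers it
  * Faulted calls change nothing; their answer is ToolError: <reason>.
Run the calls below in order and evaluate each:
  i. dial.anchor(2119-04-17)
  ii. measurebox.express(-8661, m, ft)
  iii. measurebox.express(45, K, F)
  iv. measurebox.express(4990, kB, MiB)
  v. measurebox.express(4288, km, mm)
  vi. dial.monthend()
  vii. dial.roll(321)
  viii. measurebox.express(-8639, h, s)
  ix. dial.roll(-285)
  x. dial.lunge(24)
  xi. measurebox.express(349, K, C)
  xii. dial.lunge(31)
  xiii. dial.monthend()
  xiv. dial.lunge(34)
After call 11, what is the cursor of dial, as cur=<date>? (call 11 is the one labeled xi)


Then dial.anchor using d='2119-04-17', giving 2119-04-17.
I try measurebox.express using v='-8661', u_from='m', u_to='ft', which returns -3608750/127.
Calling measurebox.express using v='45', u_from='K', u_to='F', giving -37867/100.
Calling measurebox.express using v='4990', u_from='kB', u_to='MiB', → 311875/65536.
Calling measurebox.express using v='4288', u_from='km', u_to='mm', yielding 4288000000.
I invoke dial.monthend, and get 2119-04-30.
Invoking dial.roll using n='321', — result: 2120-03-16.
Now I run measurebox.express using v='-8639', u_from='h', u_to='s', yielding -31100400.
Then dial.roll using n='-285', giving 2119-06-05.
Invoking dial.lunge using n='24', which returns 2121-06-05.
I use measurebox.express using v='349', u_from='K', u_to='C', and observe 1517/20.
I invoke dial.lunge using n='31', → 2124-01-05.
I try dial.monthend(), and see 2124-01-31.
I try dial.lunge using n='34': 2126-11-30.

Answer: cur=2121-06-05


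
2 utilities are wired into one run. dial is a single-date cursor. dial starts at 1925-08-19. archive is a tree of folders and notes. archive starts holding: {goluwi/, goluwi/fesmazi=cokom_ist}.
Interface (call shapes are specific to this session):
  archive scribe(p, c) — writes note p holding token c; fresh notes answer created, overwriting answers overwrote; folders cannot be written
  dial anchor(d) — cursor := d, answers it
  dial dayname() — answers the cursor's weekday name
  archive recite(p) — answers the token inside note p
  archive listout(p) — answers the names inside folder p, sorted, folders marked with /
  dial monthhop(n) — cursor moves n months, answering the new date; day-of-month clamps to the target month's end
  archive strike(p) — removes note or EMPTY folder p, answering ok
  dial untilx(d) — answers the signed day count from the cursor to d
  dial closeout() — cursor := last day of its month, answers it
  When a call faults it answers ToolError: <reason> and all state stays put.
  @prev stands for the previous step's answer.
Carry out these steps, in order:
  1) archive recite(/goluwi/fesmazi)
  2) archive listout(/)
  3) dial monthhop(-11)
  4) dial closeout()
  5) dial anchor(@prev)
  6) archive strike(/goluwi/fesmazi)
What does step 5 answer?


Answer: 1924-09-30

Derivation:
Next I call archive recite on p='/goluwi/fesmazi': cokom_ist.
Invoking archive listout on p='/', yielding [goluwi/].
Calling dial monthhop on n='-11': 1924-09-19.
Invoking dial closeout, — result: 1924-09-30.
I call dial anchor on d='@prev': 1924-09-30.
I invoke archive strike on p='/goluwi/fesmazi', and observe ok.


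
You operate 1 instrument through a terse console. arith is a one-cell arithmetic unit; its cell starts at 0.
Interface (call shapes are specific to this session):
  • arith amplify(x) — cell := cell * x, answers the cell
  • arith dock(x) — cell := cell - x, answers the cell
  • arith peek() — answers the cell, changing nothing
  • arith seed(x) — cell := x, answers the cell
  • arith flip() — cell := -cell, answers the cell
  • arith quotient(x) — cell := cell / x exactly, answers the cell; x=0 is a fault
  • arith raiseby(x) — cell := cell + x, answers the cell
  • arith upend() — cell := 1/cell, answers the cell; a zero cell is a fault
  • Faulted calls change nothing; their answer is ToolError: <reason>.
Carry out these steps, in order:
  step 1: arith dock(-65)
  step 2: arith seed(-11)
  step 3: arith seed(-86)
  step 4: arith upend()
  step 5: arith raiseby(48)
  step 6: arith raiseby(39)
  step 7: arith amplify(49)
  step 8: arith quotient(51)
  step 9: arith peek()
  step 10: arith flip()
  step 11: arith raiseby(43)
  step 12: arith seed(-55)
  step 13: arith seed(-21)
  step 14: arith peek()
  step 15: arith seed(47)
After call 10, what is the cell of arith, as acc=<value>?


Answer: acc=-366569/4386

Derivation:
# arith dock(-65) : 65
# arith seed(-11) : -11
# arith seed(-86) : -86
# arith upend() : -1/86
# arith raiseby(48) : 4127/86
# arith raiseby(39) : 7481/86
# arith amplify(49) : 366569/86
# arith quotient(51) : 366569/4386
# arith peek() : 366569/4386
# arith flip() : -366569/4386
# arith raiseby(43) : -177971/4386
# arith seed(-55) : -55
# arith seed(-21) : -21
# arith peek() : -21
# arith seed(47) : 47


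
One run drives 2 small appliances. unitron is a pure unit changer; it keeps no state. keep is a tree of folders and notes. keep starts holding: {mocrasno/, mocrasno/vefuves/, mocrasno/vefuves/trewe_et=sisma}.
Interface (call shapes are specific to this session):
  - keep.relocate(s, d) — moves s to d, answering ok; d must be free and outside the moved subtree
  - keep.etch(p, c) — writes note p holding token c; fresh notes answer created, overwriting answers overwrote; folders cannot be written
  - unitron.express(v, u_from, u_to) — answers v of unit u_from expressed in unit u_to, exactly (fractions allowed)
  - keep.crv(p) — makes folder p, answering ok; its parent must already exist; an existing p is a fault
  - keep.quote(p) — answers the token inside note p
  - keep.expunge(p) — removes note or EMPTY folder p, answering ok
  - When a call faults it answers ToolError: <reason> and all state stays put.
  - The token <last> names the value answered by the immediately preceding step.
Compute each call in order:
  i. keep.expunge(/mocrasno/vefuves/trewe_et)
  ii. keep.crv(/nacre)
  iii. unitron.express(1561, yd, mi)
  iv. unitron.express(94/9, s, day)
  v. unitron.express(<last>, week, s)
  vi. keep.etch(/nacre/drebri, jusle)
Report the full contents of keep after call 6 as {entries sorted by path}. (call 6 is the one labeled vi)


> keep.expunge p: /mocrasno/vefuves/trewe_et
= ok
> keep.crv p: /nacre
= ok
> unitron.express v: 1561 u_from: yd u_to: mi
= 1561/1760
> unitron.express v: 94/9 u_from: s u_to: day
= 47/388800
> unitron.express v: <last> u_from: week u_to: s
= 658/9
> keep.etch p: /nacre/drebri c: jusle
= created

Answer: {mocrasno/, mocrasno/vefuves/, nacre/, nacre/drebri=jusle}


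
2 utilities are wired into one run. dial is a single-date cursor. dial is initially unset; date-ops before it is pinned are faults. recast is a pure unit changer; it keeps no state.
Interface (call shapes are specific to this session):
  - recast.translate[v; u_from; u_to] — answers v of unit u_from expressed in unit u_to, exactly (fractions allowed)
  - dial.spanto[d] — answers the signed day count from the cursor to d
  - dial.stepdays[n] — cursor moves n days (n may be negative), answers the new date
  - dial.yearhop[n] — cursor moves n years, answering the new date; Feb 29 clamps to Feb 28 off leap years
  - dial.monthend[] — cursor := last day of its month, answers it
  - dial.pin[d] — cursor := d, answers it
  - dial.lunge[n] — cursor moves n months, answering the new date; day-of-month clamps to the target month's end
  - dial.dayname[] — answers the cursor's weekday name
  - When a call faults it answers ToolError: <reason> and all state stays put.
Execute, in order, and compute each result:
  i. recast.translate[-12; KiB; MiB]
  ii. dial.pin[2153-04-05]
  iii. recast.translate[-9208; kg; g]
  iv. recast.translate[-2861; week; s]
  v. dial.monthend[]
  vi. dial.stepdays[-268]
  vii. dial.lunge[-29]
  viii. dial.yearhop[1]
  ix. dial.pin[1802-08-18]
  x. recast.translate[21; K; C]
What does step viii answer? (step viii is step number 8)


Answer: 2151-03-05

Derivation:
Step: translate[v→-12; u_from→KiB; u_to→MiB]
Result: -3/256
Step: pin[d→2153-04-05]
Result: 2153-04-05
Step: translate[v→-9208; u_from→kg; u_to→g]
Result: -9208000
Step: translate[v→-2861; u_from→week; u_to→s]
Result: -1730332800
Step: monthend[]
Result: 2153-04-30
Step: stepdays[n→-268]
Result: 2152-08-05
Step: lunge[n→-29]
Result: 2150-03-05
Step: yearhop[n→1]
Result: 2151-03-05
Step: pin[d→1802-08-18]
Result: 1802-08-18
Step: translate[v→21; u_from→K; u_to→C]
Result: -5043/20


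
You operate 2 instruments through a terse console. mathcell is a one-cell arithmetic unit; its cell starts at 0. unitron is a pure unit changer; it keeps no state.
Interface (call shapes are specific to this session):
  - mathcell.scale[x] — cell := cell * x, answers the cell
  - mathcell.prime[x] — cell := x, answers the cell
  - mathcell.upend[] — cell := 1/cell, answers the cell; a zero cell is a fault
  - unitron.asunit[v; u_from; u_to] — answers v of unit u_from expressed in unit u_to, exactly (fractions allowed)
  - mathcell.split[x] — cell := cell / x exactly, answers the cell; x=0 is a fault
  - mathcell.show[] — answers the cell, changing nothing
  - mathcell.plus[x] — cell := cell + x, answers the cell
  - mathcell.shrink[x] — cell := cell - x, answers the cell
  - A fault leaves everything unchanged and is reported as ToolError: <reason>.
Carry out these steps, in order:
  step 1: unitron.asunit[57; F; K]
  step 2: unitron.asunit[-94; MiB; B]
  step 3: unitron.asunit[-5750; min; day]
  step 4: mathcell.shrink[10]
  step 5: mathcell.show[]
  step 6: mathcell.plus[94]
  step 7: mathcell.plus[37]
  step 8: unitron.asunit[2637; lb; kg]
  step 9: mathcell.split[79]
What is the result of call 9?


>>> asunit v: 57 u_from: F u_to: K
[out] 51667/180
>>> asunit v: -94 u_from: MiB u_to: B
[out] -98566144
>>> asunit v: -5750 u_from: min u_to: day
[out] -575/144
>>> shrink x: 10
[out] -10
>>> show
[out] -10
>>> plus x: 94
[out] 84
>>> plus x: 37
[out] 121
>>> asunit v: 2637 u_from: lb u_to: kg
[out] 119612307969/100000000
>>> split x: 79
[out] 121/79

Answer: 121/79


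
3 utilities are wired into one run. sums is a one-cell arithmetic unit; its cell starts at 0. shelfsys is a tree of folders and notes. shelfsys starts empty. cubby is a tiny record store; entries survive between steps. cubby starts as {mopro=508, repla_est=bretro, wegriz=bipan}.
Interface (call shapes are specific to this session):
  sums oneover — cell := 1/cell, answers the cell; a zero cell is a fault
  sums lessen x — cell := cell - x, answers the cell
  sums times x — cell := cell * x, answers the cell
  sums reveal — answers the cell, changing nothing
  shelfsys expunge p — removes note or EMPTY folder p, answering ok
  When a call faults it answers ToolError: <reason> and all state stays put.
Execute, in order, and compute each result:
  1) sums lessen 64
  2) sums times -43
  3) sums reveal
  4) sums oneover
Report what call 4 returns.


CALL sums lessen[x='64']
RET  -64
CALL sums times[x='-43']
RET  2752
CALL sums reveal[]
RET  2752
CALL sums oneover[]
RET  1/2752

Answer: 1/2752


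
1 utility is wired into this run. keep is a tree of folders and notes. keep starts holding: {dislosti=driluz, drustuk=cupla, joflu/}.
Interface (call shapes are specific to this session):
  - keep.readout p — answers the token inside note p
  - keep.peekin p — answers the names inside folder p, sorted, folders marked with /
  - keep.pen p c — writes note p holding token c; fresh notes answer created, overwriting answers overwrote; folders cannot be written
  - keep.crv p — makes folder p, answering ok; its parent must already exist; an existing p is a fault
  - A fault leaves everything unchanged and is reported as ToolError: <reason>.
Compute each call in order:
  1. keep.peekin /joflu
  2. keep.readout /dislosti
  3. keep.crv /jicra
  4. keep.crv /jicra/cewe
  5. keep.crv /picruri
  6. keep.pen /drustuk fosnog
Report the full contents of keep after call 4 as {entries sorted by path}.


Answer: {dislosti=driluz, drustuk=cupla, jicra/, jicra/cewe/, joflu/}

Derivation:
% keep.peekin p→/joflu
= []
% keep.readout p→/dislosti
= driluz
% keep.crv p→/jicra
= ok
% keep.crv p→/jicra/cewe
= ok
% keep.crv p→/picruri
= ok
% keep.pen p→/drustuk c→fosnog
= overwrote


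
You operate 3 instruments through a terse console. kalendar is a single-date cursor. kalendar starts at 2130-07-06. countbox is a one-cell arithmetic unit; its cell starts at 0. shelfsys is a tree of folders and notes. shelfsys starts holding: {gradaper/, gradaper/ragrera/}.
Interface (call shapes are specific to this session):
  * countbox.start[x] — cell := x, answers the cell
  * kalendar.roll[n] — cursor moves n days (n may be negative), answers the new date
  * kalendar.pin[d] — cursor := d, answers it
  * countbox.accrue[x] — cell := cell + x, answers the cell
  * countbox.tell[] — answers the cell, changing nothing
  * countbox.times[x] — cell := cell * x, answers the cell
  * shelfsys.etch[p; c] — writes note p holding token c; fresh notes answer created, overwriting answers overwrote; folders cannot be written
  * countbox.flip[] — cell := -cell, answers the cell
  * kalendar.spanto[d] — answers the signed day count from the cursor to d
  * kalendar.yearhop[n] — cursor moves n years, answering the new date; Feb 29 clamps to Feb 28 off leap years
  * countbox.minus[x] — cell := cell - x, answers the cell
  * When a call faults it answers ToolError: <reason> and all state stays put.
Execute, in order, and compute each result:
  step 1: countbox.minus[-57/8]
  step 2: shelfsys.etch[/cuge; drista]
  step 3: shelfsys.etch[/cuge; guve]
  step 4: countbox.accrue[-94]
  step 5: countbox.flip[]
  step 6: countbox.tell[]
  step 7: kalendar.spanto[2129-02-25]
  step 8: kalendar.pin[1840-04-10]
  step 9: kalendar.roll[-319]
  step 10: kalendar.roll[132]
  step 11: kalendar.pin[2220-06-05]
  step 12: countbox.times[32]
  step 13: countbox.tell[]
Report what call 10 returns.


Answer: 1839-10-06

Derivation:
Act: countbox.minus[x=-57/8]
Obs: 57/8
Act: shelfsys.etch[p=/cuge; c=drista]
Obs: created
Act: shelfsys.etch[p=/cuge; c=guve]
Obs: overwrote
Act: countbox.accrue[x=-94]
Obs: -695/8
Act: countbox.flip[]
Obs: 695/8
Act: countbox.tell[]
Obs: 695/8
Act: kalendar.spanto[d=2129-02-25]
Obs: -496
Act: kalendar.pin[d=1840-04-10]
Obs: 1840-04-10
Act: kalendar.roll[n=-319]
Obs: 1839-05-27
Act: kalendar.roll[n=132]
Obs: 1839-10-06
Act: kalendar.pin[d=2220-06-05]
Obs: 2220-06-05
Act: countbox.times[x=32]
Obs: 2780
Act: countbox.tell[]
Obs: 2780


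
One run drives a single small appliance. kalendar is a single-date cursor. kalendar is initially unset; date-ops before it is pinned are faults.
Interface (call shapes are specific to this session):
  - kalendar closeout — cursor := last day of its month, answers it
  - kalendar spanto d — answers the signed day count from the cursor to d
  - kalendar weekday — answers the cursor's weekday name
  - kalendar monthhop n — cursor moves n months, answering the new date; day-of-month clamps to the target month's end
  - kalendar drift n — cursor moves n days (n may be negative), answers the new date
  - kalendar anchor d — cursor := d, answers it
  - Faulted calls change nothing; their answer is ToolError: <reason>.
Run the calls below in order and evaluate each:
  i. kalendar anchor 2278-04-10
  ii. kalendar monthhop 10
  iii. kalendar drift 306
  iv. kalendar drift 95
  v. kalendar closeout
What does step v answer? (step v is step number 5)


Answer: 2280-03-31

Derivation:
-- 1. kalendar anchor(2278-04-10) == 2278-04-10
-- 2. kalendar monthhop(10) == 2279-02-10
-- 3. kalendar drift(306) == 2279-12-13
-- 4. kalendar drift(95) == 2280-03-17
-- 5. kalendar closeout() == 2280-03-31


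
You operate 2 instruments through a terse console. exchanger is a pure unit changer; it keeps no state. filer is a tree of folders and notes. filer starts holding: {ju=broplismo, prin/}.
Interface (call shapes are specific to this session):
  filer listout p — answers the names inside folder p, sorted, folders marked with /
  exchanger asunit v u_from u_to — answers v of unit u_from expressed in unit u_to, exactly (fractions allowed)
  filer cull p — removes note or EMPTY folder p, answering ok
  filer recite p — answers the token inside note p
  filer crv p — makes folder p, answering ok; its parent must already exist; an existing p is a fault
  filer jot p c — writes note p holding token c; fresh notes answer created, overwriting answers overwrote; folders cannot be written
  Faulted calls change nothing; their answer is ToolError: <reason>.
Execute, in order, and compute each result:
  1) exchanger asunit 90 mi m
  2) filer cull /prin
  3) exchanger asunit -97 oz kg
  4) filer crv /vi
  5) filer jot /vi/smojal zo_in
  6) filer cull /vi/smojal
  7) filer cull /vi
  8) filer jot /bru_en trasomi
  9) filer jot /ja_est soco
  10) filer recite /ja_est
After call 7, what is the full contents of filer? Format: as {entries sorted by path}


-- exchanger asunit(v: 90, u_from: mi, u_to: m) => 3621024/25
-- filer cull(p: /prin) => ok
-- exchanger asunit(v: -97, u_from: oz, u_to: kg) => -4399845989/1600000000
-- filer crv(p: /vi) => ok
-- filer jot(p: /vi/smojal, c: zo_in) => created
-- filer cull(p: /vi/smojal) => ok
-- filer cull(p: /vi) => ok
-- filer jot(p: /bru_en, c: trasomi) => created
-- filer jot(p: /ja_est, c: soco) => created
-- filer recite(p: /ja_est) => soco

Answer: {ju=broplismo}


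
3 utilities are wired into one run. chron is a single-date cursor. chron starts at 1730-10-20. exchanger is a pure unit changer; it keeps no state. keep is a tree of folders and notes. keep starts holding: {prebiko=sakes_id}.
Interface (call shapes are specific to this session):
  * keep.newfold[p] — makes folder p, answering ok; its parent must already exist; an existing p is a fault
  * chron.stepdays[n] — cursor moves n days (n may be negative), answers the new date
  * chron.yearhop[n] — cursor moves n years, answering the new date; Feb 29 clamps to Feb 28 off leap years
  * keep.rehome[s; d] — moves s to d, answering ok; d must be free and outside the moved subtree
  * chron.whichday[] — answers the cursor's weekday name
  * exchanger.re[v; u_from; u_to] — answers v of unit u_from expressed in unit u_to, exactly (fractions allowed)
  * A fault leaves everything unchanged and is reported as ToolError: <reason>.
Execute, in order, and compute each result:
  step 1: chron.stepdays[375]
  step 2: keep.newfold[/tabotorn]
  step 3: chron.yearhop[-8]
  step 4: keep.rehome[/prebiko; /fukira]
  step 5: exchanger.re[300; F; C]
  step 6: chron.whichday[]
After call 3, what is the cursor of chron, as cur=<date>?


Answer: cur=1723-10-30

Derivation:
> stepdays 375
= 1731-10-30
> newfold /tabotorn
= ok
> yearhop -8
= 1723-10-30
> rehome /prebiko /fukira
= ok
> re 300 F C
= 1340/9
> whichday
= Saturday


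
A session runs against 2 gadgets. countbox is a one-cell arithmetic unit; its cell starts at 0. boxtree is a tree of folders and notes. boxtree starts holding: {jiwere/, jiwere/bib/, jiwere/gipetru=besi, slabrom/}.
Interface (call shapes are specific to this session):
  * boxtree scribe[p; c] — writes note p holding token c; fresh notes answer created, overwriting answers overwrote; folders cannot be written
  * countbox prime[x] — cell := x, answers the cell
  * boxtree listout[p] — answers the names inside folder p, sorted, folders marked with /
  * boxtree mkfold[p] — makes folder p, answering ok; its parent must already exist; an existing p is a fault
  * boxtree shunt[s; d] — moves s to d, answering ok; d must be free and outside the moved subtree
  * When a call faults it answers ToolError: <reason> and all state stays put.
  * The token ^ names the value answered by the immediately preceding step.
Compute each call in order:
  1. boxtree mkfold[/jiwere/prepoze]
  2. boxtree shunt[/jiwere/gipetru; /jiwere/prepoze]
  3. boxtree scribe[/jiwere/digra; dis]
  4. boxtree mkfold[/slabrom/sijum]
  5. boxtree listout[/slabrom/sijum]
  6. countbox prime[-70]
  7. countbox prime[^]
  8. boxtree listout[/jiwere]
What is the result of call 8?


Answer: [bib/, digra, gipetru, prepoze/]

Derivation:
-- boxtree mkfold(p: /jiwere/prepoze) => ok
-- boxtree shunt(s: /jiwere/gipetru, d: /jiwere/prepoze) => ToolError: exists
-- boxtree scribe(p: /jiwere/digra, c: dis) => created
-- boxtree mkfold(p: /slabrom/sijum) => ok
-- boxtree listout(p: /slabrom/sijum) => []
-- countbox prime(x: -70) => -70
-- countbox prime(x: ^) => -70
-- boxtree listout(p: /jiwere) => [bib/, digra, gipetru, prepoze/]


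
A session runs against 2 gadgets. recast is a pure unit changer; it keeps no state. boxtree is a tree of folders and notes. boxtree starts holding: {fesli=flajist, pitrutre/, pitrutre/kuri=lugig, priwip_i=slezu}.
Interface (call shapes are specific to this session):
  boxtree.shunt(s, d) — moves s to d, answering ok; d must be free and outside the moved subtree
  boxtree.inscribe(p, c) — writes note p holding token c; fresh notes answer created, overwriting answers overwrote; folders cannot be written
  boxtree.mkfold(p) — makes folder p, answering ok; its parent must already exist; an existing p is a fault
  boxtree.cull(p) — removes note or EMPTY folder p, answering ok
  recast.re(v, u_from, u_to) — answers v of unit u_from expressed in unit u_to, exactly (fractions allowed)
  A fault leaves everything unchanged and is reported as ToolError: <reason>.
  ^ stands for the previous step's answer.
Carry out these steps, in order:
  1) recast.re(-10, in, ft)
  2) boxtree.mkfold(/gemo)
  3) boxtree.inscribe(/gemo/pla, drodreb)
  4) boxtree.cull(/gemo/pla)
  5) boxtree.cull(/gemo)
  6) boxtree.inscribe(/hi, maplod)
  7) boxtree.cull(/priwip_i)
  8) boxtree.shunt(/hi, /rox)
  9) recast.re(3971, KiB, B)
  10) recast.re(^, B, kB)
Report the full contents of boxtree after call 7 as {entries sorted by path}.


-> recast.re(v→-10, u_from→in, u_to→ft)
<- -5/6
-> boxtree.mkfold(p→/gemo)
<- ok
-> boxtree.inscribe(p→/gemo/pla, c→drodreb)
<- created
-> boxtree.cull(p→/gemo/pla)
<- ok
-> boxtree.cull(p→/gemo)
<- ok
-> boxtree.inscribe(p→/hi, c→maplod)
<- created
-> boxtree.cull(p→/priwip_i)
<- ok
-> boxtree.shunt(s→/hi, d→/rox)
<- ok
-> recast.re(v→3971, u_from→KiB, u_to→B)
<- 4066304
-> recast.re(v→^, u_from→B, u_to→kB)
<- 508288/125

Answer: {fesli=flajist, hi=maplod, pitrutre/, pitrutre/kuri=lugig}


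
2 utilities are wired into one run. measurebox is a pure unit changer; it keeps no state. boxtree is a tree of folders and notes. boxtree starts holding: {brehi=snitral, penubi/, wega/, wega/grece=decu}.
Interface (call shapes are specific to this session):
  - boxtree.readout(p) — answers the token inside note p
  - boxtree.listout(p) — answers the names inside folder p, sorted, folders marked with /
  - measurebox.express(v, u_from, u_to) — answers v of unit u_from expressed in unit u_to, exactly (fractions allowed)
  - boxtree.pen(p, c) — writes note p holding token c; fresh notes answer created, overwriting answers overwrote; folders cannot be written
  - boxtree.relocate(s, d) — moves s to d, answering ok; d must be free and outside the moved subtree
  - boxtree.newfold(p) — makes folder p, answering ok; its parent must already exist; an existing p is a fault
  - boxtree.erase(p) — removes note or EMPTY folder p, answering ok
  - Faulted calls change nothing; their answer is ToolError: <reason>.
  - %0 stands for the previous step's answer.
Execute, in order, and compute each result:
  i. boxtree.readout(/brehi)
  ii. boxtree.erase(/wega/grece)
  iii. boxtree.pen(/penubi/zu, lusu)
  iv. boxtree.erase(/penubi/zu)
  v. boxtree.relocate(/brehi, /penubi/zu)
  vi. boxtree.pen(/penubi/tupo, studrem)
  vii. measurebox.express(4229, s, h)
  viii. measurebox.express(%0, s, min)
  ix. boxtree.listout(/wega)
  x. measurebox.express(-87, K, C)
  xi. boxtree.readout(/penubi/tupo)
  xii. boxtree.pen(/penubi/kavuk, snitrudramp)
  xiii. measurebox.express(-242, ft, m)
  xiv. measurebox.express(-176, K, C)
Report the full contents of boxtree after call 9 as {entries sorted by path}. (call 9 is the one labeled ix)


Answer: {penubi/, penubi/tupo=studrem, penubi/zu=snitral, wega/}

Derivation:
Do: boxtree.readout[p: /brehi]
See: snitral
Do: boxtree.erase[p: /wega/grece]
See: ok
Do: boxtree.pen[p: /penubi/zu; c: lusu]
See: created
Do: boxtree.erase[p: /penubi/zu]
See: ok
Do: boxtree.relocate[s: /brehi; d: /penubi/zu]
See: ok
Do: boxtree.pen[p: /penubi/tupo; c: studrem]
See: created
Do: measurebox.express[v: 4229; u_from: s; u_to: h]
See: 4229/3600
Do: measurebox.express[v: %0; u_from: s; u_to: min]
See: 4229/216000
Do: boxtree.listout[p: /wega]
See: []
Do: measurebox.express[v: -87; u_from: K; u_to: C]
See: -7203/20
Do: boxtree.readout[p: /penubi/tupo]
See: studrem
Do: boxtree.pen[p: /penubi/kavuk; c: snitrudramp]
See: created
Do: measurebox.express[v: -242; u_from: ft; u_to: m]
See: -46101/625
Do: measurebox.express[v: -176; u_from: K; u_to: C]
See: -8983/20
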